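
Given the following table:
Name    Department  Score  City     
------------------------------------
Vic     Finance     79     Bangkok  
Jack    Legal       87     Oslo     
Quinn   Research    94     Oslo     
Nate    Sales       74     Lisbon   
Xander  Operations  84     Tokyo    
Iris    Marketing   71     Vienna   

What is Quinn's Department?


Row 3: Quinn
Department = Research

ANSWER: Research


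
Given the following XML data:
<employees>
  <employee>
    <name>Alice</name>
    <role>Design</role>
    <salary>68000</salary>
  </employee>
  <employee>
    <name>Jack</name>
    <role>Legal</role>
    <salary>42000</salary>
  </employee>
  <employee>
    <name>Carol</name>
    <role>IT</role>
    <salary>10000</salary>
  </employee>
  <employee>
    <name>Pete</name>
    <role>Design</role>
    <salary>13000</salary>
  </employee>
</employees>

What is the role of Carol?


Searching for <employee> with <name>Carol</name>
Found at position 3
<role>IT</role>

ANSWER: IT


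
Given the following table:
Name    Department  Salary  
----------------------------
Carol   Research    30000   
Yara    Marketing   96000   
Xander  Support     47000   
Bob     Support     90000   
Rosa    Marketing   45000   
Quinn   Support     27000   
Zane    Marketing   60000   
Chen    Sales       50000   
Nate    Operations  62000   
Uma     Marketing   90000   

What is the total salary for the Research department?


Research department members:
  Carol: 30000
Total = 30000 = 30000

ANSWER: 30000


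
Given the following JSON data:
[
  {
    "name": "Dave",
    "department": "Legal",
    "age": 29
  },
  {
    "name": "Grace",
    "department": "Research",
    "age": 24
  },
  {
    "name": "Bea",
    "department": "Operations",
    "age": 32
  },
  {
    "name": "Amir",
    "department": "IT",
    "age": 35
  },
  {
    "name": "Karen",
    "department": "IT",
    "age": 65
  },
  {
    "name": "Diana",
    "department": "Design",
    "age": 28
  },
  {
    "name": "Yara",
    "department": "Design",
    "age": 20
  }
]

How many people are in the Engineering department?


Scanning records for department = Engineering
  No matches found
Count: 0

ANSWER: 0


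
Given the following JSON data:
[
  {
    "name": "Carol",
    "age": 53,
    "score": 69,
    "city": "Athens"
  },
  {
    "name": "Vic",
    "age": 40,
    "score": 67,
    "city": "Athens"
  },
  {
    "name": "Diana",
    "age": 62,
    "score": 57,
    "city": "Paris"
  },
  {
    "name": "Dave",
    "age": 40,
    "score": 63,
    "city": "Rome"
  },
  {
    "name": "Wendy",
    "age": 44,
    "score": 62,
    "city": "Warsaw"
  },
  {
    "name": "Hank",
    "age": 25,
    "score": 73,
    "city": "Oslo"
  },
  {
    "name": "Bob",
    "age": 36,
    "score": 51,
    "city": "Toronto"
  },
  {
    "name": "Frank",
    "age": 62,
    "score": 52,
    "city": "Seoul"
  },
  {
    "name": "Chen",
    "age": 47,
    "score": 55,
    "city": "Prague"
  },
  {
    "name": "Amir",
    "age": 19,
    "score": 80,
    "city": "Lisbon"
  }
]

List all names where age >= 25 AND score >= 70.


Checking both conditions:
  Carol (age=53, score=69) -> no
  Vic (age=40, score=67) -> no
  Diana (age=62, score=57) -> no
  Dave (age=40, score=63) -> no
  Wendy (age=44, score=62) -> no
  Hank (age=25, score=73) -> YES
  Bob (age=36, score=51) -> no
  Frank (age=62, score=52) -> no
  Chen (age=47, score=55) -> no
  Amir (age=19, score=80) -> no


ANSWER: Hank


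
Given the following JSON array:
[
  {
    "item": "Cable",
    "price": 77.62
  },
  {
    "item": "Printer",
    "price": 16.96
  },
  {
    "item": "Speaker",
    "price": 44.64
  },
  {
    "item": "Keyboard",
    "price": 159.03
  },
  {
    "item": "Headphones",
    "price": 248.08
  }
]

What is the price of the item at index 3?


Array index 3 -> Keyboard
price = 159.03

ANSWER: 159.03


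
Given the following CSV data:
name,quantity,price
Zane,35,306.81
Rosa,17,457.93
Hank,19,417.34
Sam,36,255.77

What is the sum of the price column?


Values in 'price' column:
  Row 1: 306.81
  Row 2: 457.93
  Row 3: 417.34
  Row 4: 255.77
Sum = 306.81 + 457.93 + 417.34 + 255.77 = 1437.85

ANSWER: 1437.85


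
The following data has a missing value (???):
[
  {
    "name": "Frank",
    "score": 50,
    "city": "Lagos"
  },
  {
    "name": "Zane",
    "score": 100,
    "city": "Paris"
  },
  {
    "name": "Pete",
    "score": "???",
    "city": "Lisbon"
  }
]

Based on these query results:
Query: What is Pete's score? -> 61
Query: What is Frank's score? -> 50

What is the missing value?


The missing value is Pete's score
From query: Pete's score = 61

ANSWER: 61


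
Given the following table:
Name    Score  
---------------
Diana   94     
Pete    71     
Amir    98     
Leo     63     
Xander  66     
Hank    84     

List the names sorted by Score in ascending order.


Sorting by Score (ascending):
  Leo: 63
  Xander: 66
  Pete: 71
  Hank: 84
  Diana: 94
  Amir: 98


ANSWER: Leo, Xander, Pete, Hank, Diana, Amir


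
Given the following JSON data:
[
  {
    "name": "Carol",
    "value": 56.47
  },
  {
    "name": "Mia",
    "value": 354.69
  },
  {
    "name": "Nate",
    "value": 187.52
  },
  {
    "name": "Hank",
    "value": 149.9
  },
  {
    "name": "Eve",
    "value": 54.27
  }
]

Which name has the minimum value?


Comparing values:
  Carol: 56.47
  Mia: 354.69
  Nate: 187.52
  Hank: 149.9
  Eve: 54.27
Minimum: Eve (54.27)

ANSWER: Eve


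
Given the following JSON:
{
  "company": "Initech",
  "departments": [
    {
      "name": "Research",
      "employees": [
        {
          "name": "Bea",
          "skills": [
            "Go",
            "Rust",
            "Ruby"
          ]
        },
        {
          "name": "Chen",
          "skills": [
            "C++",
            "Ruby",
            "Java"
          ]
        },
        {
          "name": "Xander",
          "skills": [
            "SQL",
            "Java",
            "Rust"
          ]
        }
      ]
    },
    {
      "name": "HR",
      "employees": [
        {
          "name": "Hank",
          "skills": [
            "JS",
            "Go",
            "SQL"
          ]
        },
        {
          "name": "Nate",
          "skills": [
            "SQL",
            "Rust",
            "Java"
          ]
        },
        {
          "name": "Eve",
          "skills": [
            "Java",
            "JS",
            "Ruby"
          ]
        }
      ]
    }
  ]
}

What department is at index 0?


Path: departments[0].name
Value: Research

ANSWER: Research


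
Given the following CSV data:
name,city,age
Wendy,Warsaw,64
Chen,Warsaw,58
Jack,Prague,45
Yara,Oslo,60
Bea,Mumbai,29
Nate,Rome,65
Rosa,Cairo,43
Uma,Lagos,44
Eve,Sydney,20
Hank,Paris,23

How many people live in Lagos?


Scanning city column for 'Lagos':
  Row 8: Uma -> MATCH
Total matches: 1

ANSWER: 1


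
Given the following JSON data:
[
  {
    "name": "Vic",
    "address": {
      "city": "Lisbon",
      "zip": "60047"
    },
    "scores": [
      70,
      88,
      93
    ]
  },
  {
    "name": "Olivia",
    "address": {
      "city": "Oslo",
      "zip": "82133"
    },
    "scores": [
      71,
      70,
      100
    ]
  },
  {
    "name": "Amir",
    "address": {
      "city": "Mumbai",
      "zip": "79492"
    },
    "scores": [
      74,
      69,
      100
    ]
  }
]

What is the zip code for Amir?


Path: records[2].address.zip
Value: 79492

ANSWER: 79492


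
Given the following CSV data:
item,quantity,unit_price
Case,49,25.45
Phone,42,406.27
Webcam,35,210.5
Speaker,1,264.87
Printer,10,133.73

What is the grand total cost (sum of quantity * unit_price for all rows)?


Computing row totals:
  Case: 49 * 25.45 = 1247.05
  Phone: 42 * 406.27 = 17063.34
  Webcam: 35 * 210.5 = 7367.5
  Speaker: 1 * 264.87 = 264.87
  Printer: 10 * 133.73 = 1337.3
Grand total = 1247.05 + 17063.34 + 7367.5 + 264.87 + 1337.3 = 27280.06

ANSWER: 27280.06


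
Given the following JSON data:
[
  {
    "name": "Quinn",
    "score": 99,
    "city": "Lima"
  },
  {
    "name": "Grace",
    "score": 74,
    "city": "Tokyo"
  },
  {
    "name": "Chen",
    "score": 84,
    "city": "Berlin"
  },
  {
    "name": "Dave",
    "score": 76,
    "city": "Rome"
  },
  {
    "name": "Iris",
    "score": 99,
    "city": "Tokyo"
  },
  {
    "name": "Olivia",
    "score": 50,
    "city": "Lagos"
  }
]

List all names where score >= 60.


Filtering records where score >= 60:
  Quinn (score=99) -> YES
  Grace (score=74) -> YES
  Chen (score=84) -> YES
  Dave (score=76) -> YES
  Iris (score=99) -> YES
  Olivia (score=50) -> no


ANSWER: Quinn, Grace, Chen, Dave, Iris


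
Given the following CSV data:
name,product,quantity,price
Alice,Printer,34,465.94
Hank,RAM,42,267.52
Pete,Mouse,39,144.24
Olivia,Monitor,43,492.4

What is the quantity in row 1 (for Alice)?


Row 1: Alice
Column 'quantity' = 34

ANSWER: 34


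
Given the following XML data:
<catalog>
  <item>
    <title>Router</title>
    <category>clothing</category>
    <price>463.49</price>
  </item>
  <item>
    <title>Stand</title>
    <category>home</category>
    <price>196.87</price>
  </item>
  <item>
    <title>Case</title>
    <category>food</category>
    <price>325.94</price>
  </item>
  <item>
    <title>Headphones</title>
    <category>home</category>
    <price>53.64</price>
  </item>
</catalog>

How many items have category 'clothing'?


Scanning <item> elements for <category>clothing</category>:
  Item 1: Router -> MATCH
Count: 1

ANSWER: 1


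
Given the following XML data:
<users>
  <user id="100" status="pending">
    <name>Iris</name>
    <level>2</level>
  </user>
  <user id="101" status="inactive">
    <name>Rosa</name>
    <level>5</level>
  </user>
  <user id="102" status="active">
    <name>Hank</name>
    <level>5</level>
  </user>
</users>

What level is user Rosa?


Finding user: Rosa
<level>5</level>

ANSWER: 5


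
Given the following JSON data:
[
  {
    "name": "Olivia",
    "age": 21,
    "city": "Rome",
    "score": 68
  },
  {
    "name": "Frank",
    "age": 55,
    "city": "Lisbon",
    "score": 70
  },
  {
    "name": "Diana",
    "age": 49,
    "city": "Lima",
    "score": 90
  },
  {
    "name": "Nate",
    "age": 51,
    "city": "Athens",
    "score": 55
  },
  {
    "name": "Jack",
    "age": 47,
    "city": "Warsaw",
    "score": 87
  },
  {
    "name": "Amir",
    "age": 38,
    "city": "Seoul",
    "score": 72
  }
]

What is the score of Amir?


Looking up record where name = Amir
Record index: 5
Field 'score' = 72

ANSWER: 72


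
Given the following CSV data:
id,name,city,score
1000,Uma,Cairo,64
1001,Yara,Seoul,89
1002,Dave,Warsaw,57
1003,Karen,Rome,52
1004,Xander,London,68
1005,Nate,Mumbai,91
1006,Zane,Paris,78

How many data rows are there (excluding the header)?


Counting rows (excluding header):
Header: id,name,city,score
Data rows: 7

ANSWER: 7


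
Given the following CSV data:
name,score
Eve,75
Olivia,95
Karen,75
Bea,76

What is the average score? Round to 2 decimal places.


Scores: 75, 95, 75, 76
Sum = 321
Count = 4
Average = 321 / 4 = 80.25

ANSWER: 80.25


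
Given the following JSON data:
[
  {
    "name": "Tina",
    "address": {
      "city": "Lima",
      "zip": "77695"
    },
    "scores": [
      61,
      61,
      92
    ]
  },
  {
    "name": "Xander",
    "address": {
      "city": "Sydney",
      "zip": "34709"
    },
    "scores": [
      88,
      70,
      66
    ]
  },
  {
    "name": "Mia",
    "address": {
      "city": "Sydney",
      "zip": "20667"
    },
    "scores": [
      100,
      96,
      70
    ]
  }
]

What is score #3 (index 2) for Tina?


Path: records[0].scores[2]
Value: 92

ANSWER: 92


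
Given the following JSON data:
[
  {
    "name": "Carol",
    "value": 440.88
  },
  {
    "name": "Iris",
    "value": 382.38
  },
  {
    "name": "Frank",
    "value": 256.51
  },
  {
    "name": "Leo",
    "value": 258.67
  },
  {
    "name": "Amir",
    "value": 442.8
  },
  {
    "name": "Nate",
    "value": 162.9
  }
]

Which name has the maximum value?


Comparing values:
  Carol: 440.88
  Iris: 382.38
  Frank: 256.51
  Leo: 258.67
  Amir: 442.8
  Nate: 162.9
Maximum: Amir (442.8)

ANSWER: Amir


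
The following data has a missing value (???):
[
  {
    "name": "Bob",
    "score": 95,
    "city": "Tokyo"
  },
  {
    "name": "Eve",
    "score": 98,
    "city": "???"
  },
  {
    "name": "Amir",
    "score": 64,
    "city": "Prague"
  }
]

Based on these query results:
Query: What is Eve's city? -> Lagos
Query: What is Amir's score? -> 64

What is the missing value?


The missing value is Eve's city
From query: Eve's city = Lagos

ANSWER: Lagos


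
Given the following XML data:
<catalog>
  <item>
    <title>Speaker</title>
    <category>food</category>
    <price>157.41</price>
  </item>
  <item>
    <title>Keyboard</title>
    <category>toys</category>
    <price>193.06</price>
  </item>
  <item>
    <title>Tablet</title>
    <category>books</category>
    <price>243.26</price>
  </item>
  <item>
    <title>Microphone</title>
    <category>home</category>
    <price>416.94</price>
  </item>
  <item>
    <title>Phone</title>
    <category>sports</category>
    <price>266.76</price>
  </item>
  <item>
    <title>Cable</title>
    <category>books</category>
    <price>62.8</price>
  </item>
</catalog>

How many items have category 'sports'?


Scanning <item> elements for <category>sports</category>:
  Item 5: Phone -> MATCH
Count: 1

ANSWER: 1


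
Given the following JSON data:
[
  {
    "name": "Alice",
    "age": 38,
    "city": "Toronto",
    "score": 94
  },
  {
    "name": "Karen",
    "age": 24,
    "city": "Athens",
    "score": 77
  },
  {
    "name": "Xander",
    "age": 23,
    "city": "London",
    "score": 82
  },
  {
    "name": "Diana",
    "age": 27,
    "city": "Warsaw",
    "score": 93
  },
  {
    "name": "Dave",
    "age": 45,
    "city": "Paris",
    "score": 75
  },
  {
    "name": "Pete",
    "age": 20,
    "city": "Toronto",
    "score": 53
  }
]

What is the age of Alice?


Looking up record where name = Alice
Record index: 0
Field 'age' = 38

ANSWER: 38


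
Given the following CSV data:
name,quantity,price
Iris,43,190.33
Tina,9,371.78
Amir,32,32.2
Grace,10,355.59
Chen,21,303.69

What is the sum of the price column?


Values in 'price' column:
  Row 1: 190.33
  Row 2: 371.78
  Row 3: 32.2
  Row 4: 355.59
  Row 5: 303.69
Sum = 190.33 + 371.78 + 32.2 + 355.59 + 303.69 = 1253.59

ANSWER: 1253.59


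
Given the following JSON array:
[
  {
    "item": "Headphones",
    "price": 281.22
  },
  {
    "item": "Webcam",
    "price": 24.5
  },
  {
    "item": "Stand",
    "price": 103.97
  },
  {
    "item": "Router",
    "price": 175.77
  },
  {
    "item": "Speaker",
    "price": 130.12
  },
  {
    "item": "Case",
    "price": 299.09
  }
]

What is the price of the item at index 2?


Array index 2 -> Stand
price = 103.97

ANSWER: 103.97


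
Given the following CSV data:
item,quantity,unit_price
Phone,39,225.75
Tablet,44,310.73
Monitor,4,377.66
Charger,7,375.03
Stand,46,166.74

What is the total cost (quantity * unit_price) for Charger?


Row: Charger
quantity = 7
unit_price = 375.03
total = 7 * 375.03 = 2625.21

ANSWER: 2625.21


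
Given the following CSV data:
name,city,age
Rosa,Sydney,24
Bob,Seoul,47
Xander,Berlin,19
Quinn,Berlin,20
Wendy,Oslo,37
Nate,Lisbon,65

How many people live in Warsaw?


Scanning city column for 'Warsaw':
Total matches: 0

ANSWER: 0


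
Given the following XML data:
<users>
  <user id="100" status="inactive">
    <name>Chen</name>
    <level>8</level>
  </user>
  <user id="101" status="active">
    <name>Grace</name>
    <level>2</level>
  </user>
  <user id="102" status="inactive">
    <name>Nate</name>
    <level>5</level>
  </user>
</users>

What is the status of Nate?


Finding user with name = Nate
user id="102" status="inactive"

ANSWER: inactive


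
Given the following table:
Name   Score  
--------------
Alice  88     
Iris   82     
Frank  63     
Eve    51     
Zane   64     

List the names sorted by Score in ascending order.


Sorting by Score (ascending):
  Eve: 51
  Frank: 63
  Zane: 64
  Iris: 82
  Alice: 88


ANSWER: Eve, Frank, Zane, Iris, Alice


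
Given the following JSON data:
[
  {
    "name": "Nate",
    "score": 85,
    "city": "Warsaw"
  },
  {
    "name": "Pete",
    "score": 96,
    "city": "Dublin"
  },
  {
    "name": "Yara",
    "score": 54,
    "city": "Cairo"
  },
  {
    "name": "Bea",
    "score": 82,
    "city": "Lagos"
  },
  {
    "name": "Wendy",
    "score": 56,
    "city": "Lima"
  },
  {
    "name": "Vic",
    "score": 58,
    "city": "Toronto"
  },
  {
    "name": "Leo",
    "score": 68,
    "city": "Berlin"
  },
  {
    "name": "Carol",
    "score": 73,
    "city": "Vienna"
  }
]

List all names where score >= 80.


Filtering records where score >= 80:
  Nate (score=85) -> YES
  Pete (score=96) -> YES
  Yara (score=54) -> no
  Bea (score=82) -> YES
  Wendy (score=56) -> no
  Vic (score=58) -> no
  Leo (score=68) -> no
  Carol (score=73) -> no


ANSWER: Nate, Pete, Bea


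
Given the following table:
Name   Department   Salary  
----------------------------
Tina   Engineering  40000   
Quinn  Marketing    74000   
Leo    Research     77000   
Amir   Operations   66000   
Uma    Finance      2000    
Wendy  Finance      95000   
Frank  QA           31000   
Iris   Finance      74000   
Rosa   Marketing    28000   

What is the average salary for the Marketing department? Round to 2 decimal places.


Marketing department members:
  Quinn: 74000
  Rosa: 28000
Sum = 102000
Count = 2
Average = 102000 / 2 = 51000.00

ANSWER: 51000.00


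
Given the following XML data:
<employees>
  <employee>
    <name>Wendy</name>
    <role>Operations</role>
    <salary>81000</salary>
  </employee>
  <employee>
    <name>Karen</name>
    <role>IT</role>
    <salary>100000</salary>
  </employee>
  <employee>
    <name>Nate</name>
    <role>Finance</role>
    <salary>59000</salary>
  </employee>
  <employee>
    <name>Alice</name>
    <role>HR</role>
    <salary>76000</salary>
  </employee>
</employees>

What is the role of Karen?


Searching for <employee> with <name>Karen</name>
Found at position 2
<role>IT</role>

ANSWER: IT


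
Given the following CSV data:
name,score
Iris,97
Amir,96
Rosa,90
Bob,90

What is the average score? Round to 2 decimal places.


Scores: 97, 96, 90, 90
Sum = 373
Count = 4
Average = 373 / 4 = 93.25

ANSWER: 93.25


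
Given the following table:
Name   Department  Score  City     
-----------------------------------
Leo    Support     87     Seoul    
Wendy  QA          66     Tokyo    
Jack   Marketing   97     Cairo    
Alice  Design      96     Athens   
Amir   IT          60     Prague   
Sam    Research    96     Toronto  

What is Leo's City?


Row 1: Leo
City = Seoul

ANSWER: Seoul


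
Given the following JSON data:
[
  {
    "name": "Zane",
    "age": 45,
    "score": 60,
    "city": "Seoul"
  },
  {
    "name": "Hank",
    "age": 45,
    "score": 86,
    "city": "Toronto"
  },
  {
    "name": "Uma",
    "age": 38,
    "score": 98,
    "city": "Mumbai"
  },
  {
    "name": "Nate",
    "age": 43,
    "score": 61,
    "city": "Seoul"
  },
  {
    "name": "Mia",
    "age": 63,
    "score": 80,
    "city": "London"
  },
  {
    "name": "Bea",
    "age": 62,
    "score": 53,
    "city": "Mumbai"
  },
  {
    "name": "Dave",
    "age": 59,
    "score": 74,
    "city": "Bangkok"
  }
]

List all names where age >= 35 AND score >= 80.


Checking both conditions:
  Zane (age=45, score=60) -> no
  Hank (age=45, score=86) -> YES
  Uma (age=38, score=98) -> YES
  Nate (age=43, score=61) -> no
  Mia (age=63, score=80) -> YES
  Bea (age=62, score=53) -> no
  Dave (age=59, score=74) -> no


ANSWER: Hank, Uma, Mia


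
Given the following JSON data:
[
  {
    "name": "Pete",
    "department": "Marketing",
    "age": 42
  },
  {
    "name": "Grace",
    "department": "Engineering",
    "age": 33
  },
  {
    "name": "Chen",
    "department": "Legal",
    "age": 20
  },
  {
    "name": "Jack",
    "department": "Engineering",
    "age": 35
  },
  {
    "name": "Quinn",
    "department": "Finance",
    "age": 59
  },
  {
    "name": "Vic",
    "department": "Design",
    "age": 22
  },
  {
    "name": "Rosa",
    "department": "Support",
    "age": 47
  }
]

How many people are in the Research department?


Scanning records for department = Research
  No matches found
Count: 0

ANSWER: 0


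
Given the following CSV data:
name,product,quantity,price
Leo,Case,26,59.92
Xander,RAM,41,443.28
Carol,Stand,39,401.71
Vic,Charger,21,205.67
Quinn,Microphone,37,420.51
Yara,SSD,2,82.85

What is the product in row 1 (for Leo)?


Row 1: Leo
Column 'product' = Case

ANSWER: Case


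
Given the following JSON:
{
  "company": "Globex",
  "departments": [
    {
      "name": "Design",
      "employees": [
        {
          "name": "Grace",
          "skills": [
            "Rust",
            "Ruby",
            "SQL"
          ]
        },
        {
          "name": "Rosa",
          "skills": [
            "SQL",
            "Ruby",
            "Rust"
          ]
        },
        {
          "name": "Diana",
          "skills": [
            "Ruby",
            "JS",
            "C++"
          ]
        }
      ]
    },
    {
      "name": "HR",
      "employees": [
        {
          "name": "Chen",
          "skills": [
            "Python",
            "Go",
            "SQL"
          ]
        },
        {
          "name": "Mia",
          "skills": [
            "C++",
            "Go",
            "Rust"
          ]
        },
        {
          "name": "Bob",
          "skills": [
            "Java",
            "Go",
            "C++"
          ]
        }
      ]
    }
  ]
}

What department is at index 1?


Path: departments[1].name
Value: HR

ANSWER: HR


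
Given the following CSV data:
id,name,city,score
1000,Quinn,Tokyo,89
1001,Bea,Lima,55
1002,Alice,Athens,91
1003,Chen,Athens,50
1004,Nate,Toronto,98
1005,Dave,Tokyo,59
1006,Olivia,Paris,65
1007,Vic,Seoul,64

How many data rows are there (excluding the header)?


Counting rows (excluding header):
Header: id,name,city,score
Data rows: 8

ANSWER: 8


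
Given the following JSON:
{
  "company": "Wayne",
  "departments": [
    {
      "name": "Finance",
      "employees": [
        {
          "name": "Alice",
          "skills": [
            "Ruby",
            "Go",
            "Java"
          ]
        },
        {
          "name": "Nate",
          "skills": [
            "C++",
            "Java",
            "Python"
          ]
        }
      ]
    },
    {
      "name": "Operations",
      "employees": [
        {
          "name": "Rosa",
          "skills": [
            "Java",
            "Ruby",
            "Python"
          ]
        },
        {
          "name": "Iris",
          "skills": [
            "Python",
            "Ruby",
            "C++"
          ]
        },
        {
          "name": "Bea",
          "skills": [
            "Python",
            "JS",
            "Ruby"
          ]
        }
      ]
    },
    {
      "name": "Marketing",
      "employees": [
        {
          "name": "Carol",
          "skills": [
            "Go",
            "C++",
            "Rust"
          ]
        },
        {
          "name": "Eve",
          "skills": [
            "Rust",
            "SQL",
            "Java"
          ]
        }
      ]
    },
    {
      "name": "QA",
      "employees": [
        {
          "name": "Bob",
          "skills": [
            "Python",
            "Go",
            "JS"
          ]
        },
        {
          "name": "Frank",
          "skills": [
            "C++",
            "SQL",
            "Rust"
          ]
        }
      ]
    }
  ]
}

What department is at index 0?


Path: departments[0].name
Value: Finance

ANSWER: Finance


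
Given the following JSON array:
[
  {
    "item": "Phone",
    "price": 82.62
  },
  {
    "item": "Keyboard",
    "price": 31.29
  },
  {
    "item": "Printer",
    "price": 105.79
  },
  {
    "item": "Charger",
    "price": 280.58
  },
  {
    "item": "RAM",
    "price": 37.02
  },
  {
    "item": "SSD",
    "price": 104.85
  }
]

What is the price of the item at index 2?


Array index 2 -> Printer
price = 105.79

ANSWER: 105.79


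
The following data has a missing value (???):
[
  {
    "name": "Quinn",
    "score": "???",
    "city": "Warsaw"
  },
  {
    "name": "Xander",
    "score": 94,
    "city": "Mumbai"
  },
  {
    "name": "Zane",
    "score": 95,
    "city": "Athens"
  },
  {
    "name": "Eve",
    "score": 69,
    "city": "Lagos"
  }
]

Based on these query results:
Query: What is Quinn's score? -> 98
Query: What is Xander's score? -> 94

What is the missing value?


The missing value is Quinn's score
From query: Quinn's score = 98

ANSWER: 98


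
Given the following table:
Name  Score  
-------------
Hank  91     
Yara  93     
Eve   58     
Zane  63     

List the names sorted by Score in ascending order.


Sorting by Score (ascending):
  Eve: 58
  Zane: 63
  Hank: 91
  Yara: 93


ANSWER: Eve, Zane, Hank, Yara


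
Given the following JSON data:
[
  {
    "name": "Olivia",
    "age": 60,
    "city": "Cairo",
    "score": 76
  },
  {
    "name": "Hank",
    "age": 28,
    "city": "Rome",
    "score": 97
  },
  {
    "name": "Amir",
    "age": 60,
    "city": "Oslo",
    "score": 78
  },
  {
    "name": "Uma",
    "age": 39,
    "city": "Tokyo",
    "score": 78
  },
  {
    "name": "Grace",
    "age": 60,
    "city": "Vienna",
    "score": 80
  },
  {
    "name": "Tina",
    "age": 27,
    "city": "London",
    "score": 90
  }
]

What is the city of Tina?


Looking up record where name = Tina
Record index: 5
Field 'city' = London

ANSWER: London


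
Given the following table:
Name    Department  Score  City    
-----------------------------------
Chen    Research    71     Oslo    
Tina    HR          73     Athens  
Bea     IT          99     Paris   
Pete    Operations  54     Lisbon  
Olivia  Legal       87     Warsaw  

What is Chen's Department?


Row 1: Chen
Department = Research

ANSWER: Research


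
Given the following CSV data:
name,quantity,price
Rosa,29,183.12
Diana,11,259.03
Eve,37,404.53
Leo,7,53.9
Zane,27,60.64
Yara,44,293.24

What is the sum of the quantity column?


Values in 'quantity' column:
  Row 1: 29
  Row 2: 11
  Row 3: 37
  Row 4: 7
  Row 5: 27
  Row 6: 44
Sum = 29 + 11 + 37 + 7 + 27 + 44 = 155

ANSWER: 155


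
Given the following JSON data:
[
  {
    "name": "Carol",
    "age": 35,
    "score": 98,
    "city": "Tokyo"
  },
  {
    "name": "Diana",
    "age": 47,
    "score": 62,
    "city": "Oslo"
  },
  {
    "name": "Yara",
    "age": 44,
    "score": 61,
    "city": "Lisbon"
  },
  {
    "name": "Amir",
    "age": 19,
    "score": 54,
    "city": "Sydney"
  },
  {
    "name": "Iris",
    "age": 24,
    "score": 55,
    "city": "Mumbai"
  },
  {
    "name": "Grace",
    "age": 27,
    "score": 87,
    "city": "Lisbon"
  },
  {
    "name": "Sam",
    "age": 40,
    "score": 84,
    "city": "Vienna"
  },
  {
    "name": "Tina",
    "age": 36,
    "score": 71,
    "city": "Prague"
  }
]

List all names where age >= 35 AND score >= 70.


Checking both conditions:
  Carol (age=35, score=98) -> YES
  Diana (age=47, score=62) -> no
  Yara (age=44, score=61) -> no
  Amir (age=19, score=54) -> no
  Iris (age=24, score=55) -> no
  Grace (age=27, score=87) -> no
  Sam (age=40, score=84) -> YES
  Tina (age=36, score=71) -> YES


ANSWER: Carol, Sam, Tina


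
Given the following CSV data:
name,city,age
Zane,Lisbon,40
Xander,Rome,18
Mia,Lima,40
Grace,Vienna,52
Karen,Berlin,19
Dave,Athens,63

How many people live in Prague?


Scanning city column for 'Prague':
Total matches: 0

ANSWER: 0


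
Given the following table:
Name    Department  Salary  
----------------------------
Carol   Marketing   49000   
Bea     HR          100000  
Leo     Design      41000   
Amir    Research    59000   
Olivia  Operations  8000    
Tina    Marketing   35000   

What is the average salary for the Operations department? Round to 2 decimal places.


Operations department members:
  Olivia: 8000
Sum = 8000
Count = 1
Average = 8000 / 1 = 8000.00

ANSWER: 8000.00


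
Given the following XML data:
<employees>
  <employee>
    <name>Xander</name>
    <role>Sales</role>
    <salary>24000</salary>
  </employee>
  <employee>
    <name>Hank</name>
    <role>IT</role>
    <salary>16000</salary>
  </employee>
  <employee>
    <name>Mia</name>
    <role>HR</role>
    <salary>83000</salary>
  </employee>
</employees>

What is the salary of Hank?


Searching for <employee> with <name>Hank</name>
Found at position 2
<salary>16000</salary>

ANSWER: 16000


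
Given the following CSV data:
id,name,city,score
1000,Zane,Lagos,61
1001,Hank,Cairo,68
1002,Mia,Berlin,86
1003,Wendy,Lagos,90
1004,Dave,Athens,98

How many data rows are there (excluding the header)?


Counting rows (excluding header):
Header: id,name,city,score
Data rows: 5

ANSWER: 5


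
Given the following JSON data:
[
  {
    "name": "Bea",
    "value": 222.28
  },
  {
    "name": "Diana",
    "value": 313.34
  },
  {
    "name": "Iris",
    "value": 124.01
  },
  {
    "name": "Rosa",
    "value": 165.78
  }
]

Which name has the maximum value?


Comparing values:
  Bea: 222.28
  Diana: 313.34
  Iris: 124.01
  Rosa: 165.78
Maximum: Diana (313.34)

ANSWER: Diana


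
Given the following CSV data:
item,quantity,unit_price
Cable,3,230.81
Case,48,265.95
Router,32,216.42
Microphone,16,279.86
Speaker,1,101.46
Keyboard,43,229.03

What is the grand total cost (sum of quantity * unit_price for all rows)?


Computing row totals:
  Cable: 3 * 230.81 = 692.43
  Case: 48 * 265.95 = 12765.6
  Router: 32 * 216.42 = 6925.44
  Microphone: 16 * 279.86 = 4477.76
  Speaker: 1 * 101.46 = 101.46
  Keyboard: 43 * 229.03 = 9848.29
Grand total = 692.43 + 12765.6 + 6925.44 + 4477.76 + 101.46 + 9848.29 = 34810.98

ANSWER: 34810.98


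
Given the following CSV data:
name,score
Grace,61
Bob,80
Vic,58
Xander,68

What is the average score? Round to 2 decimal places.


Scores: 61, 80, 58, 68
Sum = 267
Count = 4
Average = 267 / 4 = 66.75

ANSWER: 66.75


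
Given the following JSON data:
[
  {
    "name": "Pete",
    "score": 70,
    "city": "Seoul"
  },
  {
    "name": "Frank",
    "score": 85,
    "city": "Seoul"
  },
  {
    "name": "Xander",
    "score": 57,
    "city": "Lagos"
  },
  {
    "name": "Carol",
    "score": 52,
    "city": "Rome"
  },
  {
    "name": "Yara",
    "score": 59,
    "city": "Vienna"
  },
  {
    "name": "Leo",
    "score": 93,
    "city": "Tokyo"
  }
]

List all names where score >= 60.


Filtering records where score >= 60:
  Pete (score=70) -> YES
  Frank (score=85) -> YES
  Xander (score=57) -> no
  Carol (score=52) -> no
  Yara (score=59) -> no
  Leo (score=93) -> YES


ANSWER: Pete, Frank, Leo


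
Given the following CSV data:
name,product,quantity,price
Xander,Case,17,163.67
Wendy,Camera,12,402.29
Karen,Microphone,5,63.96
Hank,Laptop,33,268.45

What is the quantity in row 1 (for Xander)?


Row 1: Xander
Column 'quantity' = 17

ANSWER: 17


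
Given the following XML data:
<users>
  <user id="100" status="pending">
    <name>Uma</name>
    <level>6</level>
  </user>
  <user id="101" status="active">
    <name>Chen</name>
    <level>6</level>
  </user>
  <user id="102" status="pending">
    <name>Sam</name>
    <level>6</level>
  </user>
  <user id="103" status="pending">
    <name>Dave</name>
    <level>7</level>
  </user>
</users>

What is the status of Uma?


Finding user with name = Uma
user id="100" status="pending"

ANSWER: pending


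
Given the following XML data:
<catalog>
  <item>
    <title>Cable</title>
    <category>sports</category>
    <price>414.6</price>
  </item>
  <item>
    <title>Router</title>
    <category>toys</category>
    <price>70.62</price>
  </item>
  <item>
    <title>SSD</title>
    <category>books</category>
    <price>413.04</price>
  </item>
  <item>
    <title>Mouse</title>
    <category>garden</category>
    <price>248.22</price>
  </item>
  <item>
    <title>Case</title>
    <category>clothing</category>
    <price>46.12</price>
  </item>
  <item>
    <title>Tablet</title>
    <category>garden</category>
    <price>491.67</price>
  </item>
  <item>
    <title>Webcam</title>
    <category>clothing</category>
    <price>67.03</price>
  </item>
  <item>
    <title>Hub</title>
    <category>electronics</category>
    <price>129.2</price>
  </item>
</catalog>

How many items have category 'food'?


Scanning <item> elements for <category>food</category>:
Count: 0

ANSWER: 0


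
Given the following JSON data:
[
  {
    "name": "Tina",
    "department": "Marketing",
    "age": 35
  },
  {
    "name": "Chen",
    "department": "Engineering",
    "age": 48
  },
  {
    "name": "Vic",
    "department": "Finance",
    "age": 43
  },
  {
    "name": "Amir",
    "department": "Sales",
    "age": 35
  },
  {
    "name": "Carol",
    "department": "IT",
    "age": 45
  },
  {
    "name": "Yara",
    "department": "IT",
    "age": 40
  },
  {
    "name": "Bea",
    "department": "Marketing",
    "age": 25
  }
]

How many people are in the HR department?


Scanning records for department = HR
  No matches found
Count: 0

ANSWER: 0


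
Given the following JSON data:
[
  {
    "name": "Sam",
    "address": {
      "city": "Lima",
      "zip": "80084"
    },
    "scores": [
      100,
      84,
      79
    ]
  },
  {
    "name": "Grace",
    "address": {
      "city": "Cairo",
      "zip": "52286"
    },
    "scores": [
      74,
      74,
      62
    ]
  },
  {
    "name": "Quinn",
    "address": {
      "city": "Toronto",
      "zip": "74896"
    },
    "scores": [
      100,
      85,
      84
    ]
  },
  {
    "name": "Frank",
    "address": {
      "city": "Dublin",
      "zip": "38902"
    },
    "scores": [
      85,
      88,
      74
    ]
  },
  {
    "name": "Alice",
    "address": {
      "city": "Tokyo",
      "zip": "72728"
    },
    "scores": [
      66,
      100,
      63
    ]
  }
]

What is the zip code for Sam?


Path: records[0].address.zip
Value: 80084

ANSWER: 80084


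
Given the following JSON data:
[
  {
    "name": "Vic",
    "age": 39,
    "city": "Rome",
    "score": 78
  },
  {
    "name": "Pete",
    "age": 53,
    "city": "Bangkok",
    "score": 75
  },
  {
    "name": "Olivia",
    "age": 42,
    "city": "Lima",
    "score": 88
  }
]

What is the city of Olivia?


Looking up record where name = Olivia
Record index: 2
Field 'city' = Lima

ANSWER: Lima


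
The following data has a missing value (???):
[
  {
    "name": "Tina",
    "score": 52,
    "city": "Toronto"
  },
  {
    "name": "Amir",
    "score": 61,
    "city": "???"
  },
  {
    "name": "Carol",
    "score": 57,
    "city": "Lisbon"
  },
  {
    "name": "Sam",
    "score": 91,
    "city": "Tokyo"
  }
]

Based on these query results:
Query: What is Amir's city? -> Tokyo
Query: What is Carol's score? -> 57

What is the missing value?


The missing value is Amir's city
From query: Amir's city = Tokyo

ANSWER: Tokyo


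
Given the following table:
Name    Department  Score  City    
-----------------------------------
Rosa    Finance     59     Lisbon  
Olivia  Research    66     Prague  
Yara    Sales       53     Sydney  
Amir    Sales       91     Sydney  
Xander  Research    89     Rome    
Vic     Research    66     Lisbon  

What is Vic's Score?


Row 6: Vic
Score = 66

ANSWER: 66


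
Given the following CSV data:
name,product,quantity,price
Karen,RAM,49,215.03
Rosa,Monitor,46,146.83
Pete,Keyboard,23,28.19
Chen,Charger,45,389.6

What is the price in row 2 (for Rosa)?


Row 2: Rosa
Column 'price' = 146.83

ANSWER: 146.83


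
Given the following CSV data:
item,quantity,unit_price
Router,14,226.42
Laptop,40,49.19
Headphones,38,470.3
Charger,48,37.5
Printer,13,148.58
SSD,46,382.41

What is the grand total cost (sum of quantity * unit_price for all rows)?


Computing row totals:
  Router: 14 * 226.42 = 3169.88
  Laptop: 40 * 49.19 = 1967.6
  Headphones: 38 * 470.3 = 17871.4
  Charger: 48 * 37.5 = 1800.0
  Printer: 13 * 148.58 = 1931.54
  SSD: 46 * 382.41 = 17590.86
Grand total = 3169.88 + 1967.6 + 17871.4 + 1800.0 + 1931.54 + 17590.86 = 44331.28

ANSWER: 44331.28


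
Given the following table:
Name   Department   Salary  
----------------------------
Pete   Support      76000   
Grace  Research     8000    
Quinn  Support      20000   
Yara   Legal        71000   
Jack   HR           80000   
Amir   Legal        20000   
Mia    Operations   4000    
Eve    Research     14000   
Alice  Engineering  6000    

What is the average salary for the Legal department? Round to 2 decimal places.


Legal department members:
  Yara: 71000
  Amir: 20000
Sum = 91000
Count = 2
Average = 91000 / 2 = 45500.00

ANSWER: 45500.00


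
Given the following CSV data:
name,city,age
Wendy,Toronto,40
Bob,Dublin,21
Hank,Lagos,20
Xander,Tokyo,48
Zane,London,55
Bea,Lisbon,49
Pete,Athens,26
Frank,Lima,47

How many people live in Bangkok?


Scanning city column for 'Bangkok':
Total matches: 0

ANSWER: 0


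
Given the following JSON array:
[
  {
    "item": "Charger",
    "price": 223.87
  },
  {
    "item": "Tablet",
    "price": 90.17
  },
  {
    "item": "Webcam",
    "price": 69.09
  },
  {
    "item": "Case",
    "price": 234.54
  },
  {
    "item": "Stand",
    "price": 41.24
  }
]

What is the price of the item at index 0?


Array index 0 -> Charger
price = 223.87

ANSWER: 223.87


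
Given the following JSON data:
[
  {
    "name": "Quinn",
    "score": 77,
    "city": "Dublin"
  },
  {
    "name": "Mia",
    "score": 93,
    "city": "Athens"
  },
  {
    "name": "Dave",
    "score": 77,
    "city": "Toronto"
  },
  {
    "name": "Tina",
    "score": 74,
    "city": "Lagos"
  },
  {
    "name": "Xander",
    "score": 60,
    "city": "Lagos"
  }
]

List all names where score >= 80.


Filtering records where score >= 80:
  Quinn (score=77) -> no
  Mia (score=93) -> YES
  Dave (score=77) -> no
  Tina (score=74) -> no
  Xander (score=60) -> no


ANSWER: Mia


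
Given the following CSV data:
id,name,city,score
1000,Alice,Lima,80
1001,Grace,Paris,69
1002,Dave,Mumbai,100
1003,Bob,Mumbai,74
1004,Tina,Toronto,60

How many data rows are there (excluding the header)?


Counting rows (excluding header):
Header: id,name,city,score
Data rows: 5

ANSWER: 5


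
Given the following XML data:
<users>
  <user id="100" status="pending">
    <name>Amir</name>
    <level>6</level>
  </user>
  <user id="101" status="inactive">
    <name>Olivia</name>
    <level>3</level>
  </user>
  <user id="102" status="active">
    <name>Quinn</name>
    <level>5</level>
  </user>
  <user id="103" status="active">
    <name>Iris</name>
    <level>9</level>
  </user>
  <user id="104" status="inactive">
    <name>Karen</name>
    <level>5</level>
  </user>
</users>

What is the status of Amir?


Finding user with name = Amir
user id="100" status="pending"

ANSWER: pending


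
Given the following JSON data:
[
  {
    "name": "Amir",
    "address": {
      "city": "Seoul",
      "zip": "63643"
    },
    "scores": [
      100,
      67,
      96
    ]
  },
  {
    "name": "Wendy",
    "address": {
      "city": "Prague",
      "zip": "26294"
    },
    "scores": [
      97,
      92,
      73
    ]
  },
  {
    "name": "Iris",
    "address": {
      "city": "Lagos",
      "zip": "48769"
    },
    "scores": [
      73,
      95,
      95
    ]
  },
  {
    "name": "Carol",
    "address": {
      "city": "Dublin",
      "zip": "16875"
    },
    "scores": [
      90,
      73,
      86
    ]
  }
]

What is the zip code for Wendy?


Path: records[1].address.zip
Value: 26294

ANSWER: 26294


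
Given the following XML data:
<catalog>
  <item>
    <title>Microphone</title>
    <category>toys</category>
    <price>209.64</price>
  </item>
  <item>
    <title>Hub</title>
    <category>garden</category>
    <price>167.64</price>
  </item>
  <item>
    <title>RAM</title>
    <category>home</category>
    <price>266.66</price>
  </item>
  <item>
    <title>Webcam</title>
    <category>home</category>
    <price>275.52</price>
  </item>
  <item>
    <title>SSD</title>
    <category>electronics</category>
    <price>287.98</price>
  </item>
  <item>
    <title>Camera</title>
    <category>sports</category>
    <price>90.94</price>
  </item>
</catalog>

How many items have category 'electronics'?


Scanning <item> elements for <category>electronics</category>:
  Item 5: SSD -> MATCH
Count: 1

ANSWER: 1
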